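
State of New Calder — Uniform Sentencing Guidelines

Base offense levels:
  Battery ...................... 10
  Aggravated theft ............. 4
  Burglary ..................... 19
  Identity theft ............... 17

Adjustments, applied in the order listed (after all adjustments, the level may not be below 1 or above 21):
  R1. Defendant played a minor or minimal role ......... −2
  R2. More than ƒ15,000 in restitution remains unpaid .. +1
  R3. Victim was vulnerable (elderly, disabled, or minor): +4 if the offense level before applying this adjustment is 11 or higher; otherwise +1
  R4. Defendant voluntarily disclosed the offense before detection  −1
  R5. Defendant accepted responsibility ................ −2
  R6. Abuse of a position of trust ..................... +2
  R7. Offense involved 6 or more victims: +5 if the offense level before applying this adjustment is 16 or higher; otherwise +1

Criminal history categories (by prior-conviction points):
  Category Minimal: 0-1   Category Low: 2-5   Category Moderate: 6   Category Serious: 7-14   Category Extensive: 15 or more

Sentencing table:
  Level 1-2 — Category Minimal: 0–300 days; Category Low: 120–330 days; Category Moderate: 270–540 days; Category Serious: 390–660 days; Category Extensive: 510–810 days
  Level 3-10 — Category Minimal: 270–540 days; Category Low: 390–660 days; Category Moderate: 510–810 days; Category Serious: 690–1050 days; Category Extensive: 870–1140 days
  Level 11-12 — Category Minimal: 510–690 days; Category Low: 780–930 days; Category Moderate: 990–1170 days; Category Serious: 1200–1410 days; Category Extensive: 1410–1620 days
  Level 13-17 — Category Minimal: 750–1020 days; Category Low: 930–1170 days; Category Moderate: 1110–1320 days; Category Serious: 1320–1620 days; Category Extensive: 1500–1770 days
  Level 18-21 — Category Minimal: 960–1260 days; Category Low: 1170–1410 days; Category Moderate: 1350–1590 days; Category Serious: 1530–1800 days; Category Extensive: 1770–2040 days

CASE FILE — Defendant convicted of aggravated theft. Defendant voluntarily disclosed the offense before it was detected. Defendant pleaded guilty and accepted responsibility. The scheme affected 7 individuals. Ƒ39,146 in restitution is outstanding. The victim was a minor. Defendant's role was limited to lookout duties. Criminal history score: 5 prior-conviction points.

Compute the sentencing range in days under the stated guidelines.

120-330 days

Base offense level for aggravated theft: 4.
R1 applies: 4 − 2 = 2.
R2 applies: 2 + 1 = 3.
R3 applies (level before this adjustment is 3 < 11, so +1): 3 + 1 = 4.
R4 applies: 4 − 1 = 3.
R5 applies: 3 − 2 = 1.
R7 applies (level before this adjustment is 1 < 16, so +1): 1 + 1 = 2.
Final offense level: 2.
Criminal history: 5 prior points → Category Low (2-5).
Level 2 falls in the 1-2 band.
Grid: Level 1-2 × Category Low = 120-330 days.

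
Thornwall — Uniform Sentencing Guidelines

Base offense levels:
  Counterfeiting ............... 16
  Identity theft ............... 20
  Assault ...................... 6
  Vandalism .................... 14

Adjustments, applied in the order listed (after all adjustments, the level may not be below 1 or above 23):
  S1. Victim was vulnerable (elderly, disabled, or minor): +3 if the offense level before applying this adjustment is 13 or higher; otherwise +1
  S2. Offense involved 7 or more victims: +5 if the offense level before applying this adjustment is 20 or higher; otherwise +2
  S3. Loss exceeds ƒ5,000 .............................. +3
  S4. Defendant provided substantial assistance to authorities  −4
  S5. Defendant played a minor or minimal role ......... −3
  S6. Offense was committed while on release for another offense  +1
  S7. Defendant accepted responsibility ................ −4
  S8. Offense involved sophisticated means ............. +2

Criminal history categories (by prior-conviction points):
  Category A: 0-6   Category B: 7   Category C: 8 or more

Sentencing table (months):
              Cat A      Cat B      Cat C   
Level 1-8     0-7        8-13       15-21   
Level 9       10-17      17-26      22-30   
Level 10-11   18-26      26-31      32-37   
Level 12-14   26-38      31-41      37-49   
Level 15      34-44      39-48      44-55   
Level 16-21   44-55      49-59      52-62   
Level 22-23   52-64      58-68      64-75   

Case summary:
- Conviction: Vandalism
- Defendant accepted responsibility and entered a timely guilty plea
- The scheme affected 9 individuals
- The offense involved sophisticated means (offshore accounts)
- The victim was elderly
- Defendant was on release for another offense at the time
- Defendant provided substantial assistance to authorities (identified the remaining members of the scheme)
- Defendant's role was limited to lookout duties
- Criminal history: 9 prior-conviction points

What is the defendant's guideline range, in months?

Base offense level for vandalism: 14.
S1 applies (level before this adjustment is 14 ≥ 13, so +3): 14 + 3 = 17.
S2 applies (level before this adjustment is 17 < 20, so +2): 17 + 2 = 19.
S4 applies: 19 − 4 = 15.
S5 applies: 15 − 3 = 12.
S6 applies: 12 + 1 = 13.
S7 applies: 13 − 4 = 9.
S8 applies: 9 + 2 = 11.
Final offense level: 11.
Criminal history: 9 prior points → Category C (8+).
Level 11 falls in the 10-11 band.
Grid: Level 10-11 × Category C = 32-37 months.

32-37 months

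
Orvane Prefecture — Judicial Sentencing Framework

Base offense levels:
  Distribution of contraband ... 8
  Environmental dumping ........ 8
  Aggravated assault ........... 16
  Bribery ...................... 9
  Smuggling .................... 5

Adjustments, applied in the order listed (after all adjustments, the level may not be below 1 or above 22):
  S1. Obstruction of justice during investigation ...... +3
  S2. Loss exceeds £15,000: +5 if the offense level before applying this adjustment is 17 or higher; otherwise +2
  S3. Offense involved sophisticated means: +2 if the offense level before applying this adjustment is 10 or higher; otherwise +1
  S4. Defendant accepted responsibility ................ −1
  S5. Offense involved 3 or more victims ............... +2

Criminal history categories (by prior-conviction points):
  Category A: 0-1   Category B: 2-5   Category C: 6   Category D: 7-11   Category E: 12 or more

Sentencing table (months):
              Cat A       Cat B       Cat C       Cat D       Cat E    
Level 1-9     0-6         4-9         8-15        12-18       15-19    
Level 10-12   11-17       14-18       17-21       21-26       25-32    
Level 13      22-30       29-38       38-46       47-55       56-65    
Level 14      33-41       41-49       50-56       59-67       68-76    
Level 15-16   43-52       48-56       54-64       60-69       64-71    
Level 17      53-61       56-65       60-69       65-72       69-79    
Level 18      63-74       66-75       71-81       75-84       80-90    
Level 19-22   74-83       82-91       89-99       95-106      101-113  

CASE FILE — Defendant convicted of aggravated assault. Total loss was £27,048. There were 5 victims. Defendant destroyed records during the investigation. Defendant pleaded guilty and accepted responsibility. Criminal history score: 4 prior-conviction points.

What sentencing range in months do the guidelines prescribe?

Base offense level for aggravated assault: 16.
S1 applies: 16 + 3 = 19.
S2 applies (level before this adjustment is 19 ≥ 17, so +5): 19 + 5 = 24.
S4 applies: 24 − 1 = 23.
S5 applies: 23 + 2 = 25.
Level 25 exceeds the maximum of 22; capped at 22.
Final offense level: 22.
Criminal history: 4 prior points → Category B (2-5).
Level 22 falls in the 19-22 band.
Grid: Level 19-22 × Category B = 82-91 months.

82-91 months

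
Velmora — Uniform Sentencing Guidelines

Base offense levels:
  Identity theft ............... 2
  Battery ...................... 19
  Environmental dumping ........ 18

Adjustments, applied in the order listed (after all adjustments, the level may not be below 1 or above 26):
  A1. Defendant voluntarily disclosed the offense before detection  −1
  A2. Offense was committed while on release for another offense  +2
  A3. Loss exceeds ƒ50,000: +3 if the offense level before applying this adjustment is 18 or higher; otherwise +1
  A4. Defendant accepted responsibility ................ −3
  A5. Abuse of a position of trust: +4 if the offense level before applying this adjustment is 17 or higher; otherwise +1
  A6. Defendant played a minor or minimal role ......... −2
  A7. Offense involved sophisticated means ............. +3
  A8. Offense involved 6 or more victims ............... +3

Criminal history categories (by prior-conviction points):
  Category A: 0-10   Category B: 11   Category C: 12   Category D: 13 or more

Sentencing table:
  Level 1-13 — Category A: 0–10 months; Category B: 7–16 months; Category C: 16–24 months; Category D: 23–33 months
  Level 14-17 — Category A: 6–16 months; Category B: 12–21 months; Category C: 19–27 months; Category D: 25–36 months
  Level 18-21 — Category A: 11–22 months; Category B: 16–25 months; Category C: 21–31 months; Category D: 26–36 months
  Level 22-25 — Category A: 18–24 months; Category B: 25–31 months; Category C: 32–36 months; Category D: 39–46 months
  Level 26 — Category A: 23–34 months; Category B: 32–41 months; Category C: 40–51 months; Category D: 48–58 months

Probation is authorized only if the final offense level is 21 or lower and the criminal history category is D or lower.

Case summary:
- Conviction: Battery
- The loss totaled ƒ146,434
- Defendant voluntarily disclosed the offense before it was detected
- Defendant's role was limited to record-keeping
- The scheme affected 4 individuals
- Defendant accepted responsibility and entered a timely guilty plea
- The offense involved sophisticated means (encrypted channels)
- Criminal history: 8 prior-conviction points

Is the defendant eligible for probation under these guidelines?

Base offense level for battery: 19.
A1 applies: 19 − 1 = 18.
A2 does not apply.
A3 applies (level before this adjustment is 18 ≥ 18, so +3): 18 + 3 = 21.
A4 applies: 21 − 3 = 18.
A5 does not apply.
A6 applies: 18 − 2 = 16.
A7 applies: 16 + 3 = 19.
Final offense level: 19.
Criminal history: 8 prior points → Category A (0-10).
Level 19 falls in the 18-21 band.
Grid: Level 18-21 × Category A = 11-22 months.
Probation check: level 19 ≤ 21 and category A ≤ D → eligible.

Yes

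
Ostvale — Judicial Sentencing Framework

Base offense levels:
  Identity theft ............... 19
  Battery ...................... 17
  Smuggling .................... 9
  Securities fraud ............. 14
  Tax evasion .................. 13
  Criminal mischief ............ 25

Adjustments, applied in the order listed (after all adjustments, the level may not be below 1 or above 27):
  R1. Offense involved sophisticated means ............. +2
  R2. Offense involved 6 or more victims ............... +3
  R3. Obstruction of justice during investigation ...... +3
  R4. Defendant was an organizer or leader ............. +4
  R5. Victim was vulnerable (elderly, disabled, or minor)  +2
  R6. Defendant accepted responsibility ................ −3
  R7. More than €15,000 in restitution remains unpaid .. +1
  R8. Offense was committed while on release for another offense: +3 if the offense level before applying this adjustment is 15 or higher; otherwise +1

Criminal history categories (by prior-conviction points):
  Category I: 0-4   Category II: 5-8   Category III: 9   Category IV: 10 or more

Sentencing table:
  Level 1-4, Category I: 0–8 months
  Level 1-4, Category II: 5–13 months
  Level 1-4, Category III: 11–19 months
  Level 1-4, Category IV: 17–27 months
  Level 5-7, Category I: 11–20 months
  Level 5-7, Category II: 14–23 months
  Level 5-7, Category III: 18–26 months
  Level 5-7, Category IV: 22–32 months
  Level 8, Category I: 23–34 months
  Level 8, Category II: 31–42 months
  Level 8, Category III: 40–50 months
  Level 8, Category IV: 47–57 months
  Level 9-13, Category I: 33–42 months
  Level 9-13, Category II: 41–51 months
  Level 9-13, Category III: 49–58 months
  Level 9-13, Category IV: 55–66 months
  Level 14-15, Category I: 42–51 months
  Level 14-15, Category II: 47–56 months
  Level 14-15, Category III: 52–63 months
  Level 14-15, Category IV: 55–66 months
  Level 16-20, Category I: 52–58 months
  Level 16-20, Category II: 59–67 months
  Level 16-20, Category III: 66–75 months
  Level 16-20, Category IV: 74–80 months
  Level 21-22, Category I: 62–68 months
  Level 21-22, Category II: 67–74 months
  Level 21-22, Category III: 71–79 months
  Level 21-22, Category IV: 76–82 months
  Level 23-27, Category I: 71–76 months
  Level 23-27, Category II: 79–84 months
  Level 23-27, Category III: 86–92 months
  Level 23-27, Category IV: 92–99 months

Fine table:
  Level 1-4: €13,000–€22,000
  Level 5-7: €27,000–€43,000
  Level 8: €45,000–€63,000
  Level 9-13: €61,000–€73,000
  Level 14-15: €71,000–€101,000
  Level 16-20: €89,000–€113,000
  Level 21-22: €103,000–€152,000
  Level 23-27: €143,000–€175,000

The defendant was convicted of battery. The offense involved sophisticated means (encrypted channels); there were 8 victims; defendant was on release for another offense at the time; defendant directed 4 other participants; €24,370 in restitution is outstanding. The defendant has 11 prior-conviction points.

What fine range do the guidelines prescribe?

Base offense level for battery: 17.
R1 applies: 17 + 2 = 19.
R2 applies: 19 + 3 = 22.
R4 applies: 22 + 4 = 26.
R7 applies: 26 + 1 = 27.
R8 applies (level before this adjustment is 27 ≥ 15, so +3): 27 + 3 = 30.
Level 30 exceeds the maximum of 27; capped at 27.
Final offense level: 27.
Level 27 falls in the 23-27 band.
Fine table: Level 23-27 → €143,000–€175,000.

€143,000–€175,000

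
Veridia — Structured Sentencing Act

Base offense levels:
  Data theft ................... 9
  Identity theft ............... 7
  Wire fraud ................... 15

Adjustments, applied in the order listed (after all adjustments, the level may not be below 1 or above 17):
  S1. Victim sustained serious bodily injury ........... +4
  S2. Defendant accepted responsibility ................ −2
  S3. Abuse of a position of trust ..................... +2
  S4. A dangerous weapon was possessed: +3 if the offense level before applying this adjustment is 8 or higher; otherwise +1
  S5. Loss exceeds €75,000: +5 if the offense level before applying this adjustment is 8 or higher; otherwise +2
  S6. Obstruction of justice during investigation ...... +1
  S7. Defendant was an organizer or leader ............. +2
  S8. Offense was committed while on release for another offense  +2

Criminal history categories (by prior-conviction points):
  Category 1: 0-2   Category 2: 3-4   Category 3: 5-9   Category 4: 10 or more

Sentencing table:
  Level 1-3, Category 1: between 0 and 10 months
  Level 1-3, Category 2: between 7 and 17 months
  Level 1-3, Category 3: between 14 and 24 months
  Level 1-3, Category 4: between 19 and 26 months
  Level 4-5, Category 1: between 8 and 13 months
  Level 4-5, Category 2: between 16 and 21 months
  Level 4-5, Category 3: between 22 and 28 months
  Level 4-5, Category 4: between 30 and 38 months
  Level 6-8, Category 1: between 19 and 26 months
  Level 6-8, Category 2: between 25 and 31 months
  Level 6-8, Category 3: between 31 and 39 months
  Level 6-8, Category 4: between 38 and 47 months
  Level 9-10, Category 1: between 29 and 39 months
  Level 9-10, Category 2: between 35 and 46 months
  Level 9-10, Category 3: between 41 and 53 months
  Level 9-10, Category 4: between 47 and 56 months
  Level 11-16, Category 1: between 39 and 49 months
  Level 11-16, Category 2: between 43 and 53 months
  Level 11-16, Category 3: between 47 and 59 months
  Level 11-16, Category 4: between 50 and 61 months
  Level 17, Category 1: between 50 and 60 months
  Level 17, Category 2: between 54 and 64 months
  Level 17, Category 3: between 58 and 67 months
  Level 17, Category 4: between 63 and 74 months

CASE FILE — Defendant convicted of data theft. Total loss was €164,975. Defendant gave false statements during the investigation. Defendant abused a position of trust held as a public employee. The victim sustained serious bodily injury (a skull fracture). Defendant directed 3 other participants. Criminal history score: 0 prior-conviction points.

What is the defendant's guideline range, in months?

Base offense level for data theft: 9.
S1 applies: 9 + 4 = 13.
S3 applies: 13 + 2 = 15.
S4 does not apply.
S5 applies (level before this adjustment is 15 ≥ 8, so +5): 15 + 5 = 20.
S6 applies: 20 + 1 = 21.
S7 applies: 21 + 2 = 23.
Level 23 exceeds the maximum of 17; capped at 17.
Final offense level: 17.
Criminal history: 0 prior points → Category 1 (0-2).
Level 17 falls in the 17 band.
Grid: Level 17 × Category 1 = 50-60 months.

50-60 months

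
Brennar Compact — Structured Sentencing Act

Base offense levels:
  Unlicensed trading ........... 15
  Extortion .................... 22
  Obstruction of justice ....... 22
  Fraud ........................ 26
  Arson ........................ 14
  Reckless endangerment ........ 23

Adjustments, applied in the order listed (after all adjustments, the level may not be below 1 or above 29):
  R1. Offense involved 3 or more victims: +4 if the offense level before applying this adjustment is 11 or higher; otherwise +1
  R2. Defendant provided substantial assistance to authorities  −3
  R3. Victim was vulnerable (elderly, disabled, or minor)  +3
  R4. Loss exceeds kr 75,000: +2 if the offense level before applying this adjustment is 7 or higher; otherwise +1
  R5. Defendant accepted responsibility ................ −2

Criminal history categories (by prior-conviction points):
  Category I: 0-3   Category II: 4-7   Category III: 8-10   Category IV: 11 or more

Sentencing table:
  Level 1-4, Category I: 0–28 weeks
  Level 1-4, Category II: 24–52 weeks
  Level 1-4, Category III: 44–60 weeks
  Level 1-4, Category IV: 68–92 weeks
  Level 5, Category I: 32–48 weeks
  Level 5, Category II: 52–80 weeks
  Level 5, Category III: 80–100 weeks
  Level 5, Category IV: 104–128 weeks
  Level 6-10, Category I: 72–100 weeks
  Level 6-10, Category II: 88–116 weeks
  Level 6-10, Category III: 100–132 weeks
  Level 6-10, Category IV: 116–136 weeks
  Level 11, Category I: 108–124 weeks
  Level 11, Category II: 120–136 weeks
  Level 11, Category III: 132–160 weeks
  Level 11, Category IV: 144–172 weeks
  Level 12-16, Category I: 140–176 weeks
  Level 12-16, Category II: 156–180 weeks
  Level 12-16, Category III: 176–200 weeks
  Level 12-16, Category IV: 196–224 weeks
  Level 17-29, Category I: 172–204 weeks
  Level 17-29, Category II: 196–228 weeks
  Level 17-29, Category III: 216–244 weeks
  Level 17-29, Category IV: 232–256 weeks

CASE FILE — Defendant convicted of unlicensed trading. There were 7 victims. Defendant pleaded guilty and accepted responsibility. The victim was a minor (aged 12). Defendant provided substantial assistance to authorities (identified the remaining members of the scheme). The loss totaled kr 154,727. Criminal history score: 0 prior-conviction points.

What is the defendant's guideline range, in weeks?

172-204 weeks

Base offense level for unlicensed trading: 15.
R1 applies (level before this adjustment is 15 ≥ 11, so +4): 15 + 4 = 19.
R2 applies: 19 − 3 = 16.
R3 applies: 16 + 3 = 19.
R4 applies (level before this adjustment is 19 ≥ 7, so +2): 19 + 2 = 21.
R5 applies: 21 − 2 = 19.
Final offense level: 19.
Criminal history: 0 prior points → Category I (0-3).
Level 19 falls in the 17-29 band.
Grid: Level 17-29 × Category I = 172-204 weeks.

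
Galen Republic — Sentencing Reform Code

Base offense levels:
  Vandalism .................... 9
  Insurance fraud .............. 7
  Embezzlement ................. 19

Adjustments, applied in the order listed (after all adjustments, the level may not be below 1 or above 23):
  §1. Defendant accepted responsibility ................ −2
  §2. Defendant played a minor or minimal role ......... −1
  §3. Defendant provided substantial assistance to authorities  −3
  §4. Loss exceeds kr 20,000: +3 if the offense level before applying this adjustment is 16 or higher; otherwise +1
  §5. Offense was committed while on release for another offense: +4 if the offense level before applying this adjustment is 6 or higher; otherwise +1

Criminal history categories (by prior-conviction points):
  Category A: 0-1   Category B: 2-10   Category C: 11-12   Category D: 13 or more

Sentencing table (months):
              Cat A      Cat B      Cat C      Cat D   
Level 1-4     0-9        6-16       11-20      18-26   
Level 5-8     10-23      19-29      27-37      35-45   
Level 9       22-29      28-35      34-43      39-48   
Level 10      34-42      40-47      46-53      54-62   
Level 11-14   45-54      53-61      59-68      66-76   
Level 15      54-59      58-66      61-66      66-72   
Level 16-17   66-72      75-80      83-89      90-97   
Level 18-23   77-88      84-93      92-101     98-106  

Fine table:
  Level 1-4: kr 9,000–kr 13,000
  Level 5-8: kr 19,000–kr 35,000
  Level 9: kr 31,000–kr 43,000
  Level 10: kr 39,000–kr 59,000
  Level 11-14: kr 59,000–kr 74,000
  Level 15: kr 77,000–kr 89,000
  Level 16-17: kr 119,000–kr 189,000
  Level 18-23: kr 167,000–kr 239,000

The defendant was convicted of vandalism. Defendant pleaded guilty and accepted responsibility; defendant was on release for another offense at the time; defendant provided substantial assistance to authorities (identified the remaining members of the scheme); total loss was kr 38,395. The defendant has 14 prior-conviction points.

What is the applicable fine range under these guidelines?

Base offense level for vandalism: 9.
§1 applies: 9 − 2 = 7.
§2 does not apply.
§3 applies: 7 − 3 = 4.
§4 applies (level before this adjustment is 4 < 16, so +1): 4 + 1 = 5.
§5 applies (level before this adjustment is 5 < 6, so +1): 5 + 1 = 6.
Final offense level: 6.
Level 6 falls in the 5-8 band.
Fine table: Level 5-8 → kr 19,000–kr 35,000.

kr 19,000–kr 35,000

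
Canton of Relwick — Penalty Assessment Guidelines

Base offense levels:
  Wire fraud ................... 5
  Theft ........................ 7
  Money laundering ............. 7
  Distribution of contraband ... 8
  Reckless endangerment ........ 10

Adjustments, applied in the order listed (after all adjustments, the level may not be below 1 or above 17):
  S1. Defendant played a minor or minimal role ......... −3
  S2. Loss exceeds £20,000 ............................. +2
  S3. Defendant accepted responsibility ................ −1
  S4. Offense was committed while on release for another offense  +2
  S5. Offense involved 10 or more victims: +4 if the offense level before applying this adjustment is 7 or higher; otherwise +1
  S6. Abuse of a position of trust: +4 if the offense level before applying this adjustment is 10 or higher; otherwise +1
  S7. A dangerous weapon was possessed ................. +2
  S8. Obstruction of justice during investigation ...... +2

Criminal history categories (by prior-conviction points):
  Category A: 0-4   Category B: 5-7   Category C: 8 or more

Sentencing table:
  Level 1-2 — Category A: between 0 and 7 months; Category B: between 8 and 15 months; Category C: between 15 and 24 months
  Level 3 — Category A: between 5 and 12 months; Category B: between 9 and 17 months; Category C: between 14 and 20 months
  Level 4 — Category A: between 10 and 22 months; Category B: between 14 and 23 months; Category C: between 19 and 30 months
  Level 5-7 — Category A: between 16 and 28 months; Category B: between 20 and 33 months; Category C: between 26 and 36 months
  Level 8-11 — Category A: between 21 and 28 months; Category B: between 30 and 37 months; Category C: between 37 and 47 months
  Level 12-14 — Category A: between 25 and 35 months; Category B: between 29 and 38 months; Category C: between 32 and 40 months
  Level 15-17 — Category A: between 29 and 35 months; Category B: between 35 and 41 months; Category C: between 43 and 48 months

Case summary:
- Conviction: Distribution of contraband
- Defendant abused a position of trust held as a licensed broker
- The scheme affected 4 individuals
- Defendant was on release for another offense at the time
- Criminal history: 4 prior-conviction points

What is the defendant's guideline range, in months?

25-35 months

Base offense level for distribution of contraband: 8.
S1 does not apply.
S2 does not apply.
S3 does not apply.
S4 applies: 8 + 2 = 10.
S5 does not apply.
S6 applies (level before this adjustment is 10 ≥ 10, so +4): 10 + 4 = 14.
S7 does not apply.
Final offense level: 14.
Criminal history: 4 prior points → Category A (0-4).
Level 14 falls in the 12-14 band.
Grid: Level 12-14 × Category A = 25-35 months.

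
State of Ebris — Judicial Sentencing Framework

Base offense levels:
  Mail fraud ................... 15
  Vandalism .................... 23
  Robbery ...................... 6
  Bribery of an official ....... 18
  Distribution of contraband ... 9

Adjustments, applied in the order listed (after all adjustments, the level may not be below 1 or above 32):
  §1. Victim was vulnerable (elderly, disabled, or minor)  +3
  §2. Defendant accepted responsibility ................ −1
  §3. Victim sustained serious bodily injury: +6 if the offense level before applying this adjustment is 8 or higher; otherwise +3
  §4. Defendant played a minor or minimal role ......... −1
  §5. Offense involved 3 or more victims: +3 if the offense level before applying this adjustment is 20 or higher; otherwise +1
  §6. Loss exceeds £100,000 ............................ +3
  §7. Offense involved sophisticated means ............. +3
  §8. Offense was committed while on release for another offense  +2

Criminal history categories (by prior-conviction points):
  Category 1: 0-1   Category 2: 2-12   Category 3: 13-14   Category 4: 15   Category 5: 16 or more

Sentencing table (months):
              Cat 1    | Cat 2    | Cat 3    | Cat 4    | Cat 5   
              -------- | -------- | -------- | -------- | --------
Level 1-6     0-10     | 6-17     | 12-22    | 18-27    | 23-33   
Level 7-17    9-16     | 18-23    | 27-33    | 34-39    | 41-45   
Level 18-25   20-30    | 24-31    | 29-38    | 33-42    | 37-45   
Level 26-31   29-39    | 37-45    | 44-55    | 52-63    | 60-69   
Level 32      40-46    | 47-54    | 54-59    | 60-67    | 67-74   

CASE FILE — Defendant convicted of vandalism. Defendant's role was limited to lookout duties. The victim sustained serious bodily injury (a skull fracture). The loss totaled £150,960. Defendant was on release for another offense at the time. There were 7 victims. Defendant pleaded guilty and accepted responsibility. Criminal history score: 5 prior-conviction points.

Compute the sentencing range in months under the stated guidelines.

Base offense level for vandalism: 23.
§1 does not apply.
§2 applies: 23 − 1 = 22.
§3 applies (level before this adjustment is 22 ≥ 8, so +6): 22 + 6 = 28.
§4 applies: 28 − 1 = 27.
§5 applies (level before this adjustment is 27 ≥ 20, so +3): 27 + 3 = 30.
§6 applies: 30 + 3 = 33.
§7 does not apply.
§8 applies: 33 + 2 = 35.
Level 35 exceeds the maximum of 32; capped at 32.
Final offense level: 32.
Criminal history: 5 prior points → Category 2 (2-12).
Level 32 falls in the 32 band.
Grid: Level 32 × Category 2 = 47-54 months.

47-54 months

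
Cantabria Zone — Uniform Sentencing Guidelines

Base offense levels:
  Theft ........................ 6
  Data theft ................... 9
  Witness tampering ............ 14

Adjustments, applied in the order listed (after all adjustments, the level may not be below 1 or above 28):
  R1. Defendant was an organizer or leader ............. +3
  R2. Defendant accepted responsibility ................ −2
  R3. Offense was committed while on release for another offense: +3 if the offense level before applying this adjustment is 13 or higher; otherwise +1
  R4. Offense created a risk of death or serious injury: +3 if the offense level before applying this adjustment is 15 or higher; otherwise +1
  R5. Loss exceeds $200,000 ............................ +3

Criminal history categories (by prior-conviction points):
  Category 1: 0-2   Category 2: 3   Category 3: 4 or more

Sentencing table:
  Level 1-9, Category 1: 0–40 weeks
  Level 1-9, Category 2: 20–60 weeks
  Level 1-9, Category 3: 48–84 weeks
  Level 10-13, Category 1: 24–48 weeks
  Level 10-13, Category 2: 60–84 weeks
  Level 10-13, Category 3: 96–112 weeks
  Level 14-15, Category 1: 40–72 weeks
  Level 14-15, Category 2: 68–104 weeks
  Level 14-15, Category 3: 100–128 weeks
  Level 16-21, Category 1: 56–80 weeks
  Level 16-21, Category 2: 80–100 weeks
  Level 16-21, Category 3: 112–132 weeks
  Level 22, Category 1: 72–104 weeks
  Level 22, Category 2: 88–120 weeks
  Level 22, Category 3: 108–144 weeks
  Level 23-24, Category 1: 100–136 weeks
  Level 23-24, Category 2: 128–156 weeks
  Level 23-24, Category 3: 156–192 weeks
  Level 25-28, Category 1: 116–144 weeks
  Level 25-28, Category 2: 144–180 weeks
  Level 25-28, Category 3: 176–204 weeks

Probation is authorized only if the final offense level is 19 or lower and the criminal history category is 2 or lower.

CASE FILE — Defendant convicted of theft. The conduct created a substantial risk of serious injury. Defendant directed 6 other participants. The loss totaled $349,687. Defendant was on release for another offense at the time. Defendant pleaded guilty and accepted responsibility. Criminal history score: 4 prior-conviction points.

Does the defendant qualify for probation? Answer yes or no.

No

Base offense level for theft: 6.
R1 applies: 6 + 3 = 9.
R2 applies: 9 − 2 = 7.
R3 applies (level before this adjustment is 7 < 13, so +1): 7 + 1 = 8.
R4 applies (level before this adjustment is 8 < 15, so +1): 8 + 1 = 9.
R5 applies: 9 + 3 = 12.
Final offense level: 12.
Criminal history: 4 prior points → Category 3 (4+).
Level 12 falls in the 10-13 band.
Grid: Level 10-13 × Category 3 = 96-112 weeks.
Probation check: level 12 ≤ 19 and category 3 > 2 → not eligible.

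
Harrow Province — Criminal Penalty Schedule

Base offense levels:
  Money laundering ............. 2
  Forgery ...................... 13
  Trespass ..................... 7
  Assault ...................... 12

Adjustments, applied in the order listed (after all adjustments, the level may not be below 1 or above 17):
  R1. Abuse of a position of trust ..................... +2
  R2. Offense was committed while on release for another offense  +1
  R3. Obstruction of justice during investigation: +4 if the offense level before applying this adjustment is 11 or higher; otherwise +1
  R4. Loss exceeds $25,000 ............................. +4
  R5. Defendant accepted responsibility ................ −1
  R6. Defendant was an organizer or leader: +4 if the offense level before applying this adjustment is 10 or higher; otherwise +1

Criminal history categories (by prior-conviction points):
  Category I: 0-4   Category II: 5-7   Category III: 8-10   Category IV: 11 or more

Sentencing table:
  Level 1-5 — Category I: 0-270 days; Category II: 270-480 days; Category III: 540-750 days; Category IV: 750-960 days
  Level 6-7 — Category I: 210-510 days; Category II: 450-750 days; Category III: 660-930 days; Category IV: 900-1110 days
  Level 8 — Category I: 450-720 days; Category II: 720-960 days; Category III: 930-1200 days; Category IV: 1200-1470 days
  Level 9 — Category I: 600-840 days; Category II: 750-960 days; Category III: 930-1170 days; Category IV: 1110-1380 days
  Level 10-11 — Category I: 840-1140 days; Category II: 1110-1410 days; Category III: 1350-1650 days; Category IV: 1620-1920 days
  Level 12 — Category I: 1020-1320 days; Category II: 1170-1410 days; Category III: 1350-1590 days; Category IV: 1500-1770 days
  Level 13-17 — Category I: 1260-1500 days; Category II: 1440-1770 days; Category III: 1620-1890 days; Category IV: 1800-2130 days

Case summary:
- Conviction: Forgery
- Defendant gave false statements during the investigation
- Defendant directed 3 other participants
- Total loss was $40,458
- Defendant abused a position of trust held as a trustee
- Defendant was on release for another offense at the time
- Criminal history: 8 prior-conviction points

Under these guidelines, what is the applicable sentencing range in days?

Base offense level for forgery: 13.
R1 applies: 13 + 2 = 15.
R2 applies: 15 + 1 = 16.
R3 applies (level before this adjustment is 16 ≥ 11, so +4): 16 + 4 = 20.
R4 applies: 20 + 4 = 24.
R5 does not apply.
R6 applies (level before this adjustment is 24 ≥ 10, so +4): 24 + 4 = 28.
Level 28 exceeds the maximum of 17; capped at 17.
Final offense level: 17.
Criminal history: 8 prior points → Category III (8-10).
Level 17 falls in the 13-17 band.
Grid: Level 13-17 × Category III = 1620-1890 days.

1620-1890 days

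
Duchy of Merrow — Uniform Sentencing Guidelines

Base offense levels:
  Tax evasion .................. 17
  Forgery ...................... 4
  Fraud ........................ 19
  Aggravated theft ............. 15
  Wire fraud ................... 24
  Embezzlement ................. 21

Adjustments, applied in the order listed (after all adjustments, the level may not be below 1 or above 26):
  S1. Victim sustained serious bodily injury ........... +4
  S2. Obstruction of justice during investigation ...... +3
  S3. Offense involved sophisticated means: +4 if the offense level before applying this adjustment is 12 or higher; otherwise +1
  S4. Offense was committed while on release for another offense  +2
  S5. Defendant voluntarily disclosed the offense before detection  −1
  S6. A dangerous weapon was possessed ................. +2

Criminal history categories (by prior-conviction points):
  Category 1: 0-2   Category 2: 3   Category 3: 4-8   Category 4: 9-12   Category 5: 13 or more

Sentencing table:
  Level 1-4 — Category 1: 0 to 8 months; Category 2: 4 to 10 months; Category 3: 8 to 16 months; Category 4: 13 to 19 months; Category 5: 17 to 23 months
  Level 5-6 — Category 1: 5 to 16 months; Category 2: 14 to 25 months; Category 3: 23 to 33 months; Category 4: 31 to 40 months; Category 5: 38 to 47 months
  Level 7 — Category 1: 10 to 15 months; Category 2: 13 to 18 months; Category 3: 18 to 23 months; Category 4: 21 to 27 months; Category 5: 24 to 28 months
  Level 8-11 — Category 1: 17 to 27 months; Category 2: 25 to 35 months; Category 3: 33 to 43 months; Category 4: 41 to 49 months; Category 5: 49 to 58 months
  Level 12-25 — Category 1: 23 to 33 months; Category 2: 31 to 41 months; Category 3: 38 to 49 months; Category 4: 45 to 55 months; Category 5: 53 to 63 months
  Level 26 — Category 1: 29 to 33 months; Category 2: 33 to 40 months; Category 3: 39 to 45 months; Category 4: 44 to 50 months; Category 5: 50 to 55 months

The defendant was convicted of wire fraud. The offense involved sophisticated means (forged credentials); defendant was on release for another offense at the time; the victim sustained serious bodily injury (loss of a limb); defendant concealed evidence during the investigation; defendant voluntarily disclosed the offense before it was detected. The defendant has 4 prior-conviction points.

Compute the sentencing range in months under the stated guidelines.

Base offense level for wire fraud: 24.
S1 applies: 24 + 4 = 28.
S2 applies: 28 + 3 = 31.
S3 applies (level before this adjustment is 31 ≥ 12, so +4): 31 + 4 = 35.
S4 applies: 35 + 2 = 37.
S5 applies: 37 − 1 = 36.
Level 36 exceeds the maximum of 26; capped at 26.
Final offense level: 26.
Criminal history: 4 prior points → Category 3 (4-8).
Level 26 falls in the 26 band.
Grid: Level 26 × Category 3 = 39-45 months.

39-45 months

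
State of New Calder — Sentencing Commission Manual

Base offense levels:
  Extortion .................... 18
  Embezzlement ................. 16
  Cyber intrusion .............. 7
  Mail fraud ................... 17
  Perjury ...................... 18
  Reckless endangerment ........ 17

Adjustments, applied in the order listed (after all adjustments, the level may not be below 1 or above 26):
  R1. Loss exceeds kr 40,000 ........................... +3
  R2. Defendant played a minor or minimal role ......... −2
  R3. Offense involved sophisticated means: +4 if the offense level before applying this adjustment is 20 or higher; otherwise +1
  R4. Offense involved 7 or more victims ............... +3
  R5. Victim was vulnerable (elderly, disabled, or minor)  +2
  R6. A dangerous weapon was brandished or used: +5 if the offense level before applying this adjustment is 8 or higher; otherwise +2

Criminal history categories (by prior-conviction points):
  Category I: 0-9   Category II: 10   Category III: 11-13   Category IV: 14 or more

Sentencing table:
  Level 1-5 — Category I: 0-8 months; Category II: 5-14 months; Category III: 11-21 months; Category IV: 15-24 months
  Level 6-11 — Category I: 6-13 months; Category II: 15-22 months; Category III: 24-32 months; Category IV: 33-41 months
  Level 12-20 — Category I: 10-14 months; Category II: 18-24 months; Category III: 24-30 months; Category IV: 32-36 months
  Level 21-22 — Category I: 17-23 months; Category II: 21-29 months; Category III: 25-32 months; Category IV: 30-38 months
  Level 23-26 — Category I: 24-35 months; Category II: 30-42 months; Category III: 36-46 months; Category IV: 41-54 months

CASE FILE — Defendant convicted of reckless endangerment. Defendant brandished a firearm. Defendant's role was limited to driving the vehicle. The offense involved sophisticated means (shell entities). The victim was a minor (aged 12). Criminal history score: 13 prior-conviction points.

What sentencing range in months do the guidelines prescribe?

Base offense level for reckless endangerment: 17.
R2 applies: 17 − 2 = 15.
R3 applies (level before this adjustment is 15 < 20, so +1): 15 + 1 = 16.
R4 does not apply.
R5 applies: 16 + 2 = 18.
R6 applies (level before this adjustment is 18 ≥ 8, so +5): 18 + 5 = 23.
Final offense level: 23.
Criminal history: 13 prior points → Category III (11-13).
Level 23 falls in the 23-26 band.
Grid: Level 23-26 × Category III = 36-46 months.

36-46 months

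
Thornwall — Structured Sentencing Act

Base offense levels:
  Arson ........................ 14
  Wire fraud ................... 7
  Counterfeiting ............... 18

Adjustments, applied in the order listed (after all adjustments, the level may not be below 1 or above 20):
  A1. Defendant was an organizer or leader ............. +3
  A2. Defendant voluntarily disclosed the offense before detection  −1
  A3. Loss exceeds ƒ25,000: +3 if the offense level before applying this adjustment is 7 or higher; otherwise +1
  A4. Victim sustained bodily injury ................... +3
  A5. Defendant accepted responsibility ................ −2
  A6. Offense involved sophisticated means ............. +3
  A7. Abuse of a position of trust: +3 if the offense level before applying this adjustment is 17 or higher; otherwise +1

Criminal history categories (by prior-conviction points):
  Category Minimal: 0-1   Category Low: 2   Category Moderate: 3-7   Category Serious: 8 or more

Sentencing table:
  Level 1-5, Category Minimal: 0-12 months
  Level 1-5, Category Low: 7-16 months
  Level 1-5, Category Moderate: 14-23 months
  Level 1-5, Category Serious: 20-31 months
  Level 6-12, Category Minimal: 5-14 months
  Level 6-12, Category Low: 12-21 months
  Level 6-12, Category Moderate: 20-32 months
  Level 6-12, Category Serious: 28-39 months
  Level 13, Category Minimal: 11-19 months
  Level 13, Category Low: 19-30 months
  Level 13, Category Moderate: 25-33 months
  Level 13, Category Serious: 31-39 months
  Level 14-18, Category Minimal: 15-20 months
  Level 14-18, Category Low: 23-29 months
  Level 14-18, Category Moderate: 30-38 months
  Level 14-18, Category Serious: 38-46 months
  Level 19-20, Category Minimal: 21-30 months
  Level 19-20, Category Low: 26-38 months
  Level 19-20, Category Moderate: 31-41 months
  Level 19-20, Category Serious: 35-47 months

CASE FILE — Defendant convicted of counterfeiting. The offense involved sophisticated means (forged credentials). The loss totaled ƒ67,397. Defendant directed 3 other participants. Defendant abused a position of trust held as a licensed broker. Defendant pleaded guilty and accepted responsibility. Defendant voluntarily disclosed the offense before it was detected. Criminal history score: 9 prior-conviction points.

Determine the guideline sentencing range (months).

35-47 months

Base offense level for counterfeiting: 18.
A1 applies: 18 + 3 = 21.
A2 applies: 21 − 1 = 20.
A3 applies (level before this adjustment is 20 ≥ 7, so +3): 20 + 3 = 23.
A5 applies: 23 − 2 = 21.
A6 applies: 21 + 3 = 24.
A7 applies (level before this adjustment is 24 ≥ 17, so +3): 24 + 3 = 27.
Level 27 exceeds the maximum of 20; capped at 20.
Final offense level: 20.
Criminal history: 9 prior points → Category Serious (8+).
Level 20 falls in the 19-20 band.
Grid: Level 19-20 × Category Serious = 35-47 months.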